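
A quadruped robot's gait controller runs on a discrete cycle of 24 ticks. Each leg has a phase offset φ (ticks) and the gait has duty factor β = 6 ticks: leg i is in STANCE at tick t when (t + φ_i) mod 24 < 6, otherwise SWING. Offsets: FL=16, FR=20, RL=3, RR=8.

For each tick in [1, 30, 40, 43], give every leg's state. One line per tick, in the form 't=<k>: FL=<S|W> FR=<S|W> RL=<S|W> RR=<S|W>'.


t=1: phase=(17,21,4,9) vs β=6 → FL=W FR=W RL=S RR=W
t=30: phase=(22,2,9,14) vs β=6 → FL=W FR=S RL=W RR=W
t=40: phase=(8,12,19,0) vs β=6 → FL=W FR=W RL=W RR=S
t=43: phase=(11,15,22,3) vs β=6 → FL=W FR=W RL=W RR=S

t=1: FL=W FR=W RL=S RR=W
t=30: FL=W FR=S RL=W RR=W
t=40: FL=W FR=W RL=W RR=S
t=43: FL=W FR=W RL=W RR=S


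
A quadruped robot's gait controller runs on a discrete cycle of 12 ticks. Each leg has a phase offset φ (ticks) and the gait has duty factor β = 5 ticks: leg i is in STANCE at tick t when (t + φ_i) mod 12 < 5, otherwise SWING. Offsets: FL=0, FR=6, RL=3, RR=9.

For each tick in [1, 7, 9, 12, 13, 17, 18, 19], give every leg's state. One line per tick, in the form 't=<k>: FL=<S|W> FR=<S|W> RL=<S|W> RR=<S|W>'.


t=1: phase=(1,7,4,10) vs β=5 → FL=S FR=W RL=S RR=W
t=7: phase=(7,1,10,4) vs β=5 → FL=W FR=S RL=W RR=S
t=9: phase=(9,3,0,6) vs β=5 → FL=W FR=S RL=S RR=W
t=12: phase=(0,6,3,9) vs β=5 → FL=S FR=W RL=S RR=W
t=13: phase=(1,7,4,10) vs β=5 → FL=S FR=W RL=S RR=W
t=17: phase=(5,11,8,2) vs β=5 → FL=W FR=W RL=W RR=S
t=18: phase=(6,0,9,3) vs β=5 → FL=W FR=S RL=W RR=S
t=19: phase=(7,1,10,4) vs β=5 → FL=W FR=S RL=W RR=S

t=1: FL=S FR=W RL=S RR=W
t=7: FL=W FR=S RL=W RR=S
t=9: FL=W FR=S RL=S RR=W
t=12: FL=S FR=W RL=S RR=W
t=13: FL=S FR=W RL=S RR=W
t=17: FL=W FR=W RL=W RR=S
t=18: FL=W FR=S RL=W RR=S
t=19: FL=W FR=S RL=W RR=S


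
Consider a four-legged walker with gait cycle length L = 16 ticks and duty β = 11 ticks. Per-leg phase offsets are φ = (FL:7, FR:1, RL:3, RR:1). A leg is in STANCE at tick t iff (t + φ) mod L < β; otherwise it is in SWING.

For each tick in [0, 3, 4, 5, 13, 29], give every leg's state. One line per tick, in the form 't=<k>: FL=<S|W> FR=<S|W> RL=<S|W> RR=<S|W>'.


t=0: FL=S FR=S RL=S RR=S
t=3: FL=S FR=S RL=S RR=S
t=4: FL=W FR=S RL=S RR=S
t=5: FL=W FR=S RL=S RR=S
t=13: FL=S FR=W RL=S RR=W
t=29: FL=S FR=W RL=S RR=W

t=0: phase=(7,1,3,1) vs β=11 → FL=S FR=S RL=S RR=S
t=3: phase=(10,4,6,4) vs β=11 → FL=S FR=S RL=S RR=S
t=4: phase=(11,5,7,5) vs β=11 → FL=W FR=S RL=S RR=S
t=5: phase=(12,6,8,6) vs β=11 → FL=W FR=S RL=S RR=S
t=13: phase=(4,14,0,14) vs β=11 → FL=S FR=W RL=S RR=W
t=29: phase=(4,14,0,14) vs β=11 → FL=S FR=W RL=S RR=W


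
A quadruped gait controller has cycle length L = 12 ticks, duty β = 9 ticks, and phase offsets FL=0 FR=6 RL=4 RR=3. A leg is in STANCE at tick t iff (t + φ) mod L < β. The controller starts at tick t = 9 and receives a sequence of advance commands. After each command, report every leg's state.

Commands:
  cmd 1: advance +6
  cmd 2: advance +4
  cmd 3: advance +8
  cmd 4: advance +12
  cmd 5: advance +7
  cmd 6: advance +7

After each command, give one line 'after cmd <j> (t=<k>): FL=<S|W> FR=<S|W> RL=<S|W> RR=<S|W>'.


after cmd 1 (t=15): FL=S FR=W RL=S RR=S
after cmd 2 (t=19): FL=S FR=S RL=W RR=W
after cmd 3 (t=27): FL=S FR=W RL=S RR=S
after cmd 4 (t=39): FL=S FR=W RL=S RR=S
after cmd 5 (t=46): FL=W FR=S RL=S RR=S
after cmd 6 (t=53): FL=S FR=W RL=W RR=S

start t=9: FL=W FR=S RL=S RR=S
cmd 1: advance +6 → t=15, phase=(3,9,7,6) → FL=S FR=W RL=S RR=S
cmd 2: advance +4 → t=19, phase=(7,1,11,10) → FL=S FR=S RL=W RR=W
cmd 3: advance +8 → t=27, phase=(3,9,7,6) → FL=S FR=W RL=S RR=S
cmd 4: advance +12 → t=39, phase=(3,9,7,6) → FL=S FR=W RL=S RR=S
cmd 5: advance +7 → t=46, phase=(10,4,2,1) → FL=W FR=S RL=S RR=S
cmd 6: advance +7 → t=53, phase=(5,11,9,8) → FL=S FR=W RL=W RR=S


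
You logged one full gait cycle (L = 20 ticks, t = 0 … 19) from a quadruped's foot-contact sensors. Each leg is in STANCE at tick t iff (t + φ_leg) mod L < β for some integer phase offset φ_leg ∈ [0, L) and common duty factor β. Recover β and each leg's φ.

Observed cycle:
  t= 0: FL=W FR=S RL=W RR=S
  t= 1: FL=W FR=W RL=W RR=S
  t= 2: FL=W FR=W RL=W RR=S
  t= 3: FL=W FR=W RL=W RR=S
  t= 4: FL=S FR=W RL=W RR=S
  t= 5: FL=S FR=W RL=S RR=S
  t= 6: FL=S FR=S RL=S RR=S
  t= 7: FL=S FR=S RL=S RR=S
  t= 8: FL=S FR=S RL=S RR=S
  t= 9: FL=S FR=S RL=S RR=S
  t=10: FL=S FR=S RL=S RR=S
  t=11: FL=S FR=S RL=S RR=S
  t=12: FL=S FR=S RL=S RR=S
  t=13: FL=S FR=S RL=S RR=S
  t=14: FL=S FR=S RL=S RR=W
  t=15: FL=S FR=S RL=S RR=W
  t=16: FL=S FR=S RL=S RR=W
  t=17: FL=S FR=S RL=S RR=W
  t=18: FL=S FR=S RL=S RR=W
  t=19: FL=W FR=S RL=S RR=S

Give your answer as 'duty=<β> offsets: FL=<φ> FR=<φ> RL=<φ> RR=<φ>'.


duty β = stance ticks per leg = 15
FL: stance ticks = 15; W→S at t=4 → φ=16
FR: stance ticks = 15; W→S at t=6 → φ=14
RL: stance ticks = 15; W→S at t=5 → φ=15
RR: stance ticks = 15; W→S at t=19 → φ=1

duty=15 offsets: FL=16 FR=14 RL=15 RR=1


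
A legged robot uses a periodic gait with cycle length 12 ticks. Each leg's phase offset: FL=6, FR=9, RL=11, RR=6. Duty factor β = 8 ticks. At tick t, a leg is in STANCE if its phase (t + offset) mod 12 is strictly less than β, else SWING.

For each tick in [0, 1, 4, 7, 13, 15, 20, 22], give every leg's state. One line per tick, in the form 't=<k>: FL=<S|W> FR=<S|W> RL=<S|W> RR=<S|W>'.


t=0: FL=S FR=W RL=W RR=S
t=1: FL=S FR=W RL=S RR=S
t=4: FL=W FR=S RL=S RR=W
t=7: FL=S FR=S RL=S RR=S
t=13: FL=S FR=W RL=S RR=S
t=15: FL=W FR=S RL=S RR=W
t=20: FL=S FR=S RL=S RR=S
t=22: FL=S FR=S RL=W RR=S

t=0: phase=(6,9,11,6) vs β=8 → FL=S FR=W RL=W RR=S
t=1: phase=(7,10,0,7) vs β=8 → FL=S FR=W RL=S RR=S
t=4: phase=(10,1,3,10) vs β=8 → FL=W FR=S RL=S RR=W
t=7: phase=(1,4,6,1) vs β=8 → FL=S FR=S RL=S RR=S
t=13: phase=(7,10,0,7) vs β=8 → FL=S FR=W RL=S RR=S
t=15: phase=(9,0,2,9) vs β=8 → FL=W FR=S RL=S RR=W
t=20: phase=(2,5,7,2) vs β=8 → FL=S FR=S RL=S RR=S
t=22: phase=(4,7,9,4) vs β=8 → FL=S FR=S RL=W RR=S


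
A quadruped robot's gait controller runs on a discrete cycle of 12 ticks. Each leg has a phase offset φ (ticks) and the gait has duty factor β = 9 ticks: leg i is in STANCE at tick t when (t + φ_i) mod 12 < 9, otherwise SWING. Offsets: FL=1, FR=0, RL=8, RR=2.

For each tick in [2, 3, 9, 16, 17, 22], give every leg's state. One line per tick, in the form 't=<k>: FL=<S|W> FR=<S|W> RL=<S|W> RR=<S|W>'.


t=2: phase=(3,2,10,4) vs β=9 → FL=S FR=S RL=W RR=S
t=3: phase=(4,3,11,5) vs β=9 → FL=S FR=S RL=W RR=S
t=9: phase=(10,9,5,11) vs β=9 → FL=W FR=W RL=S RR=W
t=16: phase=(5,4,0,6) vs β=9 → FL=S FR=S RL=S RR=S
t=17: phase=(6,5,1,7) vs β=9 → FL=S FR=S RL=S RR=S
t=22: phase=(11,10,6,0) vs β=9 → FL=W FR=W RL=S RR=S

t=2: FL=S FR=S RL=W RR=S
t=3: FL=S FR=S RL=W RR=S
t=9: FL=W FR=W RL=S RR=W
t=16: FL=S FR=S RL=S RR=S
t=17: FL=S FR=S RL=S RR=S
t=22: FL=W FR=W RL=S RR=S


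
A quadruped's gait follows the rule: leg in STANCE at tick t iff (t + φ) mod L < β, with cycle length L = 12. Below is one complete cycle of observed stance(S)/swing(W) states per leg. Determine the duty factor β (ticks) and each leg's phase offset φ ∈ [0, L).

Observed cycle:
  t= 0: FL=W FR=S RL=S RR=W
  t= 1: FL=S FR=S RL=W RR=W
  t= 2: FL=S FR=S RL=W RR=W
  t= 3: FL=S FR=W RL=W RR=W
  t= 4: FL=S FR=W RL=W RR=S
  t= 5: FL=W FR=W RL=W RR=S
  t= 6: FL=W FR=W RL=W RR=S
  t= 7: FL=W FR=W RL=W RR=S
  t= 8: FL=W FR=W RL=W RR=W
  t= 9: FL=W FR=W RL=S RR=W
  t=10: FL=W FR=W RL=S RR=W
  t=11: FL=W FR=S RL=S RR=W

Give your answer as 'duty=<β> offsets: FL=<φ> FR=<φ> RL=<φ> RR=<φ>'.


duty=4 offsets: FL=11 FR=1 RL=3 RR=8

duty β = stance ticks per leg = 4
FL: stance ticks = 4; W→S at t=1 → φ=11
FR: stance ticks = 4; W→S at t=11 → φ=1
RL: stance ticks = 4; W→S at t=9 → φ=3
RR: stance ticks = 4; W→S at t=4 → φ=8


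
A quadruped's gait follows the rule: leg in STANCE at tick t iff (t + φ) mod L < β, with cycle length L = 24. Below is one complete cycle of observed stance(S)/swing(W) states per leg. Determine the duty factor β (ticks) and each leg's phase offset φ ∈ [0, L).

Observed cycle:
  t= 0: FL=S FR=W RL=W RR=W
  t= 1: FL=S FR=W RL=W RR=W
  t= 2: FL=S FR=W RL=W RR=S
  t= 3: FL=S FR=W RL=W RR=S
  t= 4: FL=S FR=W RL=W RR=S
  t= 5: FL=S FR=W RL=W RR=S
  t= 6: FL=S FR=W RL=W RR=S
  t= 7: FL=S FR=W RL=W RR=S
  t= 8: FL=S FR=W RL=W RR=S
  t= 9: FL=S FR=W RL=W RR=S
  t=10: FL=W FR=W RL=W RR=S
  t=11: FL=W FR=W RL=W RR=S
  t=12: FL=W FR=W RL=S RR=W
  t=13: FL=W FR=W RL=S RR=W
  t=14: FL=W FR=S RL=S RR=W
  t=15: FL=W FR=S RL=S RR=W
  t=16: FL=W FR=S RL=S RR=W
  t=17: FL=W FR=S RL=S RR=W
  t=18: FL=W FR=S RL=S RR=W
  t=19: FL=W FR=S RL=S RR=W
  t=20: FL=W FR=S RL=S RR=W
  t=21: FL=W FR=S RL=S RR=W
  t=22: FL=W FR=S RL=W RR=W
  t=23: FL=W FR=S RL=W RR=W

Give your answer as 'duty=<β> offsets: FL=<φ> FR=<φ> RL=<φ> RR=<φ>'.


duty β = stance ticks per leg = 10
FL: stance ticks = 10; W→S at t=0 → φ=0
FR: stance ticks = 10; W→S at t=14 → φ=10
RL: stance ticks = 10; W→S at t=12 → φ=12
RR: stance ticks = 10; W→S at t=2 → φ=22

duty=10 offsets: FL=0 FR=10 RL=12 RR=22


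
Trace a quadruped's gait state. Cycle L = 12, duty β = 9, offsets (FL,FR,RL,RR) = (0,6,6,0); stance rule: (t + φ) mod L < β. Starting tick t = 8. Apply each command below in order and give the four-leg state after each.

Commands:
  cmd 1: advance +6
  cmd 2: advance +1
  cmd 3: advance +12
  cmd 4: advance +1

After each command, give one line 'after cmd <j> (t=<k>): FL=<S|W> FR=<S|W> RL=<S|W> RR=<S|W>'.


start t=8: FL=S FR=S RL=S RR=S
cmd 1: advance +6 → t=14, phase=(2,8,8,2) → FL=S FR=S RL=S RR=S
cmd 2: advance +1 → t=15, phase=(3,9,9,3) → FL=S FR=W RL=W RR=S
cmd 3: advance +12 → t=27, phase=(3,9,9,3) → FL=S FR=W RL=W RR=S
cmd 4: advance +1 → t=28, phase=(4,10,10,4) → FL=S FR=W RL=W RR=S

after cmd 1 (t=14): FL=S FR=S RL=S RR=S
after cmd 2 (t=15): FL=S FR=W RL=W RR=S
after cmd 3 (t=27): FL=S FR=W RL=W RR=S
after cmd 4 (t=28): FL=S FR=W RL=W RR=S


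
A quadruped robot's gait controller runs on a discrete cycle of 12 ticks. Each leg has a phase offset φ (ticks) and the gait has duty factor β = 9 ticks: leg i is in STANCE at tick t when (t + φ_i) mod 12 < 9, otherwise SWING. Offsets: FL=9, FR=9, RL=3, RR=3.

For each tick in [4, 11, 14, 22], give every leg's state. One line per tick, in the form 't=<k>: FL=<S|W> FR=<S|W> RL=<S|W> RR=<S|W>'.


t=4: phase=(1,1,7,7) vs β=9 → FL=S FR=S RL=S RR=S
t=11: phase=(8,8,2,2) vs β=9 → FL=S FR=S RL=S RR=S
t=14: phase=(11,11,5,5) vs β=9 → FL=W FR=W RL=S RR=S
t=22: phase=(7,7,1,1) vs β=9 → FL=S FR=S RL=S RR=S

t=4: FL=S FR=S RL=S RR=S
t=11: FL=S FR=S RL=S RR=S
t=14: FL=W FR=W RL=S RR=S
t=22: FL=S FR=S RL=S RR=S


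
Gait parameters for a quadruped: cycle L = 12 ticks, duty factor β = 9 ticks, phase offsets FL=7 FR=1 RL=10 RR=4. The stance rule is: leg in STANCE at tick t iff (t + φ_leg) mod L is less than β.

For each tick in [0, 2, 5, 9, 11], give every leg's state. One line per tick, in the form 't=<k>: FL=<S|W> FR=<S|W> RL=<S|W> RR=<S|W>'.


t=0: phase=(7,1,10,4) vs β=9 → FL=S FR=S RL=W RR=S
t=2: phase=(9,3,0,6) vs β=9 → FL=W FR=S RL=S RR=S
t=5: phase=(0,6,3,9) vs β=9 → FL=S FR=S RL=S RR=W
t=9: phase=(4,10,7,1) vs β=9 → FL=S FR=W RL=S RR=S
t=11: phase=(6,0,9,3) vs β=9 → FL=S FR=S RL=W RR=S

t=0: FL=S FR=S RL=W RR=S
t=2: FL=W FR=S RL=S RR=S
t=5: FL=S FR=S RL=S RR=W
t=9: FL=S FR=W RL=S RR=S
t=11: FL=S FR=S RL=W RR=S


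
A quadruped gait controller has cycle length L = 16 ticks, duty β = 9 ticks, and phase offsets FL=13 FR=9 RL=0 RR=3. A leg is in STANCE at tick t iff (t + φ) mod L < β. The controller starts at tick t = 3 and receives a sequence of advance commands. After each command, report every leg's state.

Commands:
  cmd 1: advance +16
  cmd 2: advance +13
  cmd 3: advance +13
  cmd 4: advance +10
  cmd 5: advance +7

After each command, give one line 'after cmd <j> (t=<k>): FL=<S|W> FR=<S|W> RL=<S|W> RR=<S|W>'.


start t=3: FL=S FR=W RL=S RR=S
cmd 1: advance +16 → t=19, phase=(0,12,3,6) → FL=S FR=W RL=S RR=S
cmd 2: advance +13 → t=32, phase=(13,9,0,3) → FL=W FR=W RL=S RR=S
cmd 3: advance +13 → t=45, phase=(10,6,13,0) → FL=W FR=S RL=W RR=S
cmd 4: advance +10 → t=55, phase=(4,0,7,10) → FL=S FR=S RL=S RR=W
cmd 5: advance +7 → t=62, phase=(11,7,14,1) → FL=W FR=S RL=W RR=S

after cmd 1 (t=19): FL=S FR=W RL=S RR=S
after cmd 2 (t=32): FL=W FR=W RL=S RR=S
after cmd 3 (t=45): FL=W FR=S RL=W RR=S
after cmd 4 (t=55): FL=S FR=S RL=S RR=W
after cmd 5 (t=62): FL=W FR=S RL=W RR=S


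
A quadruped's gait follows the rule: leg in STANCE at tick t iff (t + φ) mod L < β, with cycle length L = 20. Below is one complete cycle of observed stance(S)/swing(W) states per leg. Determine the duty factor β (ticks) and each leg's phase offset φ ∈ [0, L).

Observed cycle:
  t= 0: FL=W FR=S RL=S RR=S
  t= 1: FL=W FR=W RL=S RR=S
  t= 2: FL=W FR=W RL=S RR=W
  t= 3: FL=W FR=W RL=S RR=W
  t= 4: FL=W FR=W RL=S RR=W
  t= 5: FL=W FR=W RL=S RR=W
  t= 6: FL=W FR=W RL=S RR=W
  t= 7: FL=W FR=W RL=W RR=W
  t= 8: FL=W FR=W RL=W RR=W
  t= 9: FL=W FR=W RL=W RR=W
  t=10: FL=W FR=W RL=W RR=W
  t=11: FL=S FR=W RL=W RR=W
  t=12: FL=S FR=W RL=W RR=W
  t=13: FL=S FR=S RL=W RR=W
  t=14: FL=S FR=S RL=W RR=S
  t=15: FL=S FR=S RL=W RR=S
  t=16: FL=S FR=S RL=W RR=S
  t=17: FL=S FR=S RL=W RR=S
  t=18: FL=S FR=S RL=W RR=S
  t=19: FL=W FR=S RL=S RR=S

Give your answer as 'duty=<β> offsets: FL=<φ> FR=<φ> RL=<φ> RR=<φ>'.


duty=8 offsets: FL=9 FR=7 RL=1 RR=6

duty β = stance ticks per leg = 8
FL: stance ticks = 8; W→S at t=11 → φ=9
FR: stance ticks = 8; W→S at t=13 → φ=7
RL: stance ticks = 8; W→S at t=19 → φ=1
RR: stance ticks = 8; W→S at t=14 → φ=6


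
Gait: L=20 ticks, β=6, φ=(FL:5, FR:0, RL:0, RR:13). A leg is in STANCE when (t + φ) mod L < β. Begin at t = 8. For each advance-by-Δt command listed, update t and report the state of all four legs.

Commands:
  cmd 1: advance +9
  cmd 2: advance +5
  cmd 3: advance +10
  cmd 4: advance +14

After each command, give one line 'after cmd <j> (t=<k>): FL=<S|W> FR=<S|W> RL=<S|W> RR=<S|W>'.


after cmd 1 (t=17): FL=S FR=W RL=W RR=W
after cmd 2 (t=22): FL=W FR=S RL=S RR=W
after cmd 3 (t=32): FL=W FR=W RL=W RR=S
after cmd 4 (t=46): FL=W FR=W RL=W RR=W

start t=8: FL=W FR=W RL=W RR=S
cmd 1: advance +9 → t=17, phase=(2,17,17,10) → FL=S FR=W RL=W RR=W
cmd 2: advance +5 → t=22, phase=(7,2,2,15) → FL=W FR=S RL=S RR=W
cmd 3: advance +10 → t=32, phase=(17,12,12,5) → FL=W FR=W RL=W RR=S
cmd 4: advance +14 → t=46, phase=(11,6,6,19) → FL=W FR=W RL=W RR=W


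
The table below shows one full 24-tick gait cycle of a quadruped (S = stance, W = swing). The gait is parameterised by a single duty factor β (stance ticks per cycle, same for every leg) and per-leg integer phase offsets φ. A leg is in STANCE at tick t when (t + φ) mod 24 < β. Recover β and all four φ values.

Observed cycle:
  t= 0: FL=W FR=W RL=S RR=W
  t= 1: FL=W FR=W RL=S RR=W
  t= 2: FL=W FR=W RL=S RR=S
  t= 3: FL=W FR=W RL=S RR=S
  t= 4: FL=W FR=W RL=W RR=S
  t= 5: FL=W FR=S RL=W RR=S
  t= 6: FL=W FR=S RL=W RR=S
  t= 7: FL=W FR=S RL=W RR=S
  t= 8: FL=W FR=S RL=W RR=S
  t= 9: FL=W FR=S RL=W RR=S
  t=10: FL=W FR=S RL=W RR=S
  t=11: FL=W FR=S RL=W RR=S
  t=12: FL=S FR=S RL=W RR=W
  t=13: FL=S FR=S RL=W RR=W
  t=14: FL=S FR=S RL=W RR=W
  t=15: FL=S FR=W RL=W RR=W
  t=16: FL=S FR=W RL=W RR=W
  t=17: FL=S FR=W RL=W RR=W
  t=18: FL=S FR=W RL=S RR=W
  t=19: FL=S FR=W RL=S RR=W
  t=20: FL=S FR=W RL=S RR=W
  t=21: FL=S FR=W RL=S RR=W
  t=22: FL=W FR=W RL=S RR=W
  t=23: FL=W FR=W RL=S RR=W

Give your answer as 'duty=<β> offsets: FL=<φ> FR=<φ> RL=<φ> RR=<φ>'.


duty β = stance ticks per leg = 10
FL: stance ticks = 10; W→S at t=12 → φ=12
FR: stance ticks = 10; W→S at t=5 → φ=19
RL: stance ticks = 10; W→S at t=18 → φ=6
RR: stance ticks = 10; W→S at t=2 → φ=22

duty=10 offsets: FL=12 FR=19 RL=6 RR=22


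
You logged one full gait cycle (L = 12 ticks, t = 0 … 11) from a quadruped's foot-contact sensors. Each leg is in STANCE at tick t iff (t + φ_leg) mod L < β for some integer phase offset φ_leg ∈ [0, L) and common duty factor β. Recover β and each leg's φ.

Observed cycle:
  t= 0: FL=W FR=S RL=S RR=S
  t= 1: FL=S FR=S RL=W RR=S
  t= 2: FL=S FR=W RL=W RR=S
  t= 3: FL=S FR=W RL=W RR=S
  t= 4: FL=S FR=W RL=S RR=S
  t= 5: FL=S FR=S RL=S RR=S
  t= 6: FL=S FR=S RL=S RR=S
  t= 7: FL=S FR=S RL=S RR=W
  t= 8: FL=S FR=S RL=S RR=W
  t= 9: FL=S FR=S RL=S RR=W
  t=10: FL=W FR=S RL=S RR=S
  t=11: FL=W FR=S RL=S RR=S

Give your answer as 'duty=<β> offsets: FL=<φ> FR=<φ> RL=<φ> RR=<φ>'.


duty β = stance ticks per leg = 9
FL: stance ticks = 9; W→S at t=1 → φ=11
FR: stance ticks = 9; W→S at t=5 → φ=7
RL: stance ticks = 9; W→S at t=4 → φ=8
RR: stance ticks = 9; W→S at t=10 → φ=2

duty=9 offsets: FL=11 FR=7 RL=8 RR=2


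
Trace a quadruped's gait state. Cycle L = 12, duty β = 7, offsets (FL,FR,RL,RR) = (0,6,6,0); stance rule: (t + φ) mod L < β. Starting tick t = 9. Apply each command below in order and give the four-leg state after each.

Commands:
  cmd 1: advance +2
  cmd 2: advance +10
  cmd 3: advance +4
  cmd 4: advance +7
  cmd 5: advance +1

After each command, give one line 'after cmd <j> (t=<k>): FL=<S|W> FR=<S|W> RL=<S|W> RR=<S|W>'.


after cmd 1 (t=11): FL=W FR=S RL=S RR=W
after cmd 2 (t=21): FL=W FR=S RL=S RR=W
after cmd 3 (t=25): FL=S FR=W RL=W RR=S
after cmd 4 (t=32): FL=W FR=S RL=S RR=W
after cmd 5 (t=33): FL=W FR=S RL=S RR=W

start t=9: FL=W FR=S RL=S RR=W
cmd 1: advance +2 → t=11, phase=(11,5,5,11) → FL=W FR=S RL=S RR=W
cmd 2: advance +10 → t=21, phase=(9,3,3,9) → FL=W FR=S RL=S RR=W
cmd 3: advance +4 → t=25, phase=(1,7,7,1) → FL=S FR=W RL=W RR=S
cmd 4: advance +7 → t=32, phase=(8,2,2,8) → FL=W FR=S RL=S RR=W
cmd 5: advance +1 → t=33, phase=(9,3,3,9) → FL=W FR=S RL=S RR=W


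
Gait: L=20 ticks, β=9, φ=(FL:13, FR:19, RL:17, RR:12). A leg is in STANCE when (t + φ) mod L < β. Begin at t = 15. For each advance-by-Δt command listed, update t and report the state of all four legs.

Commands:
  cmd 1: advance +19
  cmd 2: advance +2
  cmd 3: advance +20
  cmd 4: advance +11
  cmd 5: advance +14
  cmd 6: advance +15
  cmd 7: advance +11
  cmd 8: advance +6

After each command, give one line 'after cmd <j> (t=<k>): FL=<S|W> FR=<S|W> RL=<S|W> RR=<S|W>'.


after cmd 1 (t=34): FL=S FR=W RL=W RR=S
after cmd 2 (t=36): FL=W FR=W RL=W RR=S
after cmd 3 (t=56): FL=W FR=W RL=W RR=S
after cmd 4 (t=67): FL=S FR=S RL=S RR=W
after cmd 5 (t=81): FL=W FR=S RL=W RR=W
after cmd 6 (t=96): FL=W FR=W RL=W RR=S
after cmd 7 (t=107): FL=S FR=S RL=S RR=W
after cmd 8 (t=113): FL=S FR=W RL=W RR=S

start t=15: FL=S FR=W RL=W RR=S
cmd 1: advance +19 → t=34, phase=(7,13,11,6) → FL=S FR=W RL=W RR=S
cmd 2: advance +2 → t=36, phase=(9,15,13,8) → FL=W FR=W RL=W RR=S
cmd 3: advance +20 → t=56, phase=(9,15,13,8) → FL=W FR=W RL=W RR=S
cmd 4: advance +11 → t=67, phase=(0,6,4,19) → FL=S FR=S RL=S RR=W
cmd 5: advance +14 → t=81, phase=(14,0,18,13) → FL=W FR=S RL=W RR=W
cmd 6: advance +15 → t=96, phase=(9,15,13,8) → FL=W FR=W RL=W RR=S
cmd 7: advance +11 → t=107, phase=(0,6,4,19) → FL=S FR=S RL=S RR=W
cmd 8: advance +6 → t=113, phase=(6,12,10,5) → FL=S FR=W RL=W RR=S


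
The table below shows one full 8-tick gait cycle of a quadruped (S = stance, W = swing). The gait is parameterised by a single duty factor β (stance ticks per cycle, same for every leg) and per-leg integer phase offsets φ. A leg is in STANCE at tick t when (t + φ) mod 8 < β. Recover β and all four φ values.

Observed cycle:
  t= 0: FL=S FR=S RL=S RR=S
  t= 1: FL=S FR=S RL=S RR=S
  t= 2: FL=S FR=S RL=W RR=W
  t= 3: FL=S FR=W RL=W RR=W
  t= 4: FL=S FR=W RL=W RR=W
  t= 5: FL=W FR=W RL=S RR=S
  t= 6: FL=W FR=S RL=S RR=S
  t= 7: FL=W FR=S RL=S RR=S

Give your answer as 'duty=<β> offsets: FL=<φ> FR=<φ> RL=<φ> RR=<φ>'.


duty=5 offsets: FL=0 FR=2 RL=3 RR=3

duty β = stance ticks per leg = 5
FL: stance ticks = 5; W→S at t=0 → φ=0
FR: stance ticks = 5; W→S at t=6 → φ=2
RL: stance ticks = 5; W→S at t=5 → φ=3
RR: stance ticks = 5; W→S at t=5 → φ=3


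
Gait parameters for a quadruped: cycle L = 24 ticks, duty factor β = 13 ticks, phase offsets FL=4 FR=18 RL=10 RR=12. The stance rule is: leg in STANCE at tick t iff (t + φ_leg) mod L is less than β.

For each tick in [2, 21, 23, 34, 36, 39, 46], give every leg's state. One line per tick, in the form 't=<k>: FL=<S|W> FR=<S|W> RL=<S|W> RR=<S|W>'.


t=2: FL=S FR=W RL=S RR=W
t=21: FL=S FR=W RL=S RR=S
t=23: FL=S FR=W RL=S RR=S
t=34: FL=W FR=S RL=W RR=W
t=36: FL=W FR=S RL=W RR=S
t=39: FL=W FR=S RL=S RR=S
t=46: FL=S FR=W RL=S RR=S

t=2: phase=(6,20,12,14) vs β=13 → FL=S FR=W RL=S RR=W
t=21: phase=(1,15,7,9) vs β=13 → FL=S FR=W RL=S RR=S
t=23: phase=(3,17,9,11) vs β=13 → FL=S FR=W RL=S RR=S
t=34: phase=(14,4,20,22) vs β=13 → FL=W FR=S RL=W RR=W
t=36: phase=(16,6,22,0) vs β=13 → FL=W FR=S RL=W RR=S
t=39: phase=(19,9,1,3) vs β=13 → FL=W FR=S RL=S RR=S
t=46: phase=(2,16,8,10) vs β=13 → FL=S FR=W RL=S RR=S


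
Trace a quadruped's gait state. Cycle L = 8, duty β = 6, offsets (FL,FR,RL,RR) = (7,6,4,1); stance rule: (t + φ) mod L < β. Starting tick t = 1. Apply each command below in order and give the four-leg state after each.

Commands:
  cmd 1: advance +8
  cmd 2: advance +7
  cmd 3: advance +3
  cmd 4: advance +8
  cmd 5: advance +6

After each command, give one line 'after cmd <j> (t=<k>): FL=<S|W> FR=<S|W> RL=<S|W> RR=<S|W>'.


start t=1: FL=S FR=W RL=S RR=S
cmd 1: advance +8 → t=9, phase=(0,7,5,2) → FL=S FR=W RL=S RR=S
cmd 2: advance +7 → t=16, phase=(7,6,4,1) → FL=W FR=W RL=S RR=S
cmd 3: advance +3 → t=19, phase=(2,1,7,4) → FL=S FR=S RL=W RR=S
cmd 4: advance +8 → t=27, phase=(2,1,7,4) → FL=S FR=S RL=W RR=S
cmd 5: advance +6 → t=33, phase=(0,7,5,2) → FL=S FR=W RL=S RR=S

after cmd 1 (t=9): FL=S FR=W RL=S RR=S
after cmd 2 (t=16): FL=W FR=W RL=S RR=S
after cmd 3 (t=19): FL=S FR=S RL=W RR=S
after cmd 4 (t=27): FL=S FR=S RL=W RR=S
after cmd 5 (t=33): FL=S FR=W RL=S RR=S


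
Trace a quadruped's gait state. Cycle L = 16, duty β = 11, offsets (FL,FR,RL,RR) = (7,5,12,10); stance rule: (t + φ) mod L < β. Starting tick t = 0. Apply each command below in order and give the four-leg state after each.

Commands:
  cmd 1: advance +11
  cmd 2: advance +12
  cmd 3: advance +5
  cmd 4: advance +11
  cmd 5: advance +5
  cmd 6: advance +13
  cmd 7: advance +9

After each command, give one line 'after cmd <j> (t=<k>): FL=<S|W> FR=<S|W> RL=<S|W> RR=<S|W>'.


start t=0: FL=S FR=S RL=W RR=S
cmd 1: advance +11 → t=11, phase=(2,0,7,5) → FL=S FR=S RL=S RR=S
cmd 2: advance +12 → t=23, phase=(14,12,3,1) → FL=W FR=W RL=S RR=S
cmd 3: advance +5 → t=28, phase=(3,1,8,6) → FL=S FR=S RL=S RR=S
cmd 4: advance +11 → t=39, phase=(14,12,3,1) → FL=W FR=W RL=S RR=S
cmd 5: advance +5 → t=44, phase=(3,1,8,6) → FL=S FR=S RL=S RR=S
cmd 6: advance +13 → t=57, phase=(0,14,5,3) → FL=S FR=W RL=S RR=S
cmd 7: advance +9 → t=66, phase=(9,7,14,12) → FL=S FR=S RL=W RR=W

after cmd 1 (t=11): FL=S FR=S RL=S RR=S
after cmd 2 (t=23): FL=W FR=W RL=S RR=S
after cmd 3 (t=28): FL=S FR=S RL=S RR=S
after cmd 4 (t=39): FL=W FR=W RL=S RR=S
after cmd 5 (t=44): FL=S FR=S RL=S RR=S
after cmd 6 (t=57): FL=S FR=W RL=S RR=S
after cmd 7 (t=66): FL=S FR=S RL=W RR=W


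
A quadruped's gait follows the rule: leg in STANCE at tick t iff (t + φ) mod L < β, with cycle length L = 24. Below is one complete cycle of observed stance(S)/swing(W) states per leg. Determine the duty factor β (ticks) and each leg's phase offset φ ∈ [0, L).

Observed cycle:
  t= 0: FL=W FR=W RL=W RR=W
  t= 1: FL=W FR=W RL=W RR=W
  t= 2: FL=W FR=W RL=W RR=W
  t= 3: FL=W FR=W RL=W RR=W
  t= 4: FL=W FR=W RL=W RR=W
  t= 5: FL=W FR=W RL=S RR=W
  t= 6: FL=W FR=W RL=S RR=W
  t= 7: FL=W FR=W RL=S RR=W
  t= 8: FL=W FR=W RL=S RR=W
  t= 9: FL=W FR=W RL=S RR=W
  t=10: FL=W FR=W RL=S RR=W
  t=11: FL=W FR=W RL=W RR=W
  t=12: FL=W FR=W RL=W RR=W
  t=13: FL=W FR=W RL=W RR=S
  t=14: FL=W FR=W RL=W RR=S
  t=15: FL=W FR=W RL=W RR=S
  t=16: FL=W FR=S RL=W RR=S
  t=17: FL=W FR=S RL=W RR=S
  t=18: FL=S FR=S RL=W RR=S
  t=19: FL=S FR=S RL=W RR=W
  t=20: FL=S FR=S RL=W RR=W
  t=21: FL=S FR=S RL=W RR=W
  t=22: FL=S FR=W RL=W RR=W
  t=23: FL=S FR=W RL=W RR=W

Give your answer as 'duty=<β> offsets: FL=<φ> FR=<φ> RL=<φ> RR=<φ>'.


duty=6 offsets: FL=6 FR=8 RL=19 RR=11

duty β = stance ticks per leg = 6
FL: stance ticks = 6; W→S at t=18 → φ=6
FR: stance ticks = 6; W→S at t=16 → φ=8
RL: stance ticks = 6; W→S at t=5 → φ=19
RR: stance ticks = 6; W→S at t=13 → φ=11


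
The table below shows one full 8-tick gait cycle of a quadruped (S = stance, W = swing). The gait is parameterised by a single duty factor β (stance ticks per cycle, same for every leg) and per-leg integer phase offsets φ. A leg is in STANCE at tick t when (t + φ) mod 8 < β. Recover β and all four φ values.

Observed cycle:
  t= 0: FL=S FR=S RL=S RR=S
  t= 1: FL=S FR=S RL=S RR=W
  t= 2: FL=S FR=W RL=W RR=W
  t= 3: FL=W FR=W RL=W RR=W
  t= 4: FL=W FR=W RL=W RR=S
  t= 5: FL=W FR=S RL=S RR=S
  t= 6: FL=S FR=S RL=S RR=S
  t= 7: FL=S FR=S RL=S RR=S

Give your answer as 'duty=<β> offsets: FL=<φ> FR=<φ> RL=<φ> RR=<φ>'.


duty=5 offsets: FL=2 FR=3 RL=3 RR=4

duty β = stance ticks per leg = 5
FL: stance ticks = 5; W→S at t=6 → φ=2
FR: stance ticks = 5; W→S at t=5 → φ=3
RL: stance ticks = 5; W→S at t=5 → φ=3
RR: stance ticks = 5; W→S at t=4 → φ=4


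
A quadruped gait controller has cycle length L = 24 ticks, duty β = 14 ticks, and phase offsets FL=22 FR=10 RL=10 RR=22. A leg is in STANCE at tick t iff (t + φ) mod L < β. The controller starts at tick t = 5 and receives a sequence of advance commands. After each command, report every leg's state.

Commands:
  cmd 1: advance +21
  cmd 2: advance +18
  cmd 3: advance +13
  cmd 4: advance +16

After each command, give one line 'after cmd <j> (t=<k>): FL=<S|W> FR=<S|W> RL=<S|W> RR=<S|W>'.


after cmd 1 (t=26): FL=S FR=S RL=S RR=S
after cmd 2 (t=44): FL=W FR=S RL=S RR=W
after cmd 3 (t=57): FL=S FR=W RL=W RR=S
after cmd 4 (t=73): FL=W FR=S RL=S RR=W

start t=5: FL=S FR=W RL=W RR=S
cmd 1: advance +21 → t=26, phase=(0,12,12,0) → FL=S FR=S RL=S RR=S
cmd 2: advance +18 → t=44, phase=(18,6,6,18) → FL=W FR=S RL=S RR=W
cmd 3: advance +13 → t=57, phase=(7,19,19,7) → FL=S FR=W RL=W RR=S
cmd 4: advance +16 → t=73, phase=(23,11,11,23) → FL=W FR=S RL=S RR=W


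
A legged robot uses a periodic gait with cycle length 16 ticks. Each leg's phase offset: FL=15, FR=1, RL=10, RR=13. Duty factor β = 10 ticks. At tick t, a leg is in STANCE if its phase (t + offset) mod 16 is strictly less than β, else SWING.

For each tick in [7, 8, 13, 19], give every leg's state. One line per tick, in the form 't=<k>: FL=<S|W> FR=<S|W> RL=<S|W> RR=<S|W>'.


t=7: phase=(6,8,1,4) vs β=10 → FL=S FR=S RL=S RR=S
t=8: phase=(7,9,2,5) vs β=10 → FL=S FR=S RL=S RR=S
t=13: phase=(12,14,7,10) vs β=10 → FL=W FR=W RL=S RR=W
t=19: phase=(2,4,13,0) vs β=10 → FL=S FR=S RL=W RR=S

t=7: FL=S FR=S RL=S RR=S
t=8: FL=S FR=S RL=S RR=S
t=13: FL=W FR=W RL=S RR=W
t=19: FL=S FR=S RL=W RR=S


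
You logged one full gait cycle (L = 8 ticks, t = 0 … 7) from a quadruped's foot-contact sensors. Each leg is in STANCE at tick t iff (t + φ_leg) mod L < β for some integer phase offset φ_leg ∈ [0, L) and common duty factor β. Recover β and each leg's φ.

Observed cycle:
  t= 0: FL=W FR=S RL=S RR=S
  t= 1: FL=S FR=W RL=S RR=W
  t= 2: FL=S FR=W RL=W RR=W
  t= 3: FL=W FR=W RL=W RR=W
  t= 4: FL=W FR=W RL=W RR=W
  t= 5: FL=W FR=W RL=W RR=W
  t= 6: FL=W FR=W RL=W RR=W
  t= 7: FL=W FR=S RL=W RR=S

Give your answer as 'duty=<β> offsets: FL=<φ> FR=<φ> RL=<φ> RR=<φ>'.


duty=2 offsets: FL=7 FR=1 RL=0 RR=1

duty β = stance ticks per leg = 2
FL: stance ticks = 2; W→S at t=1 → φ=7
FR: stance ticks = 2; W→S at t=7 → φ=1
RL: stance ticks = 2; W→S at t=0 → φ=0
RR: stance ticks = 2; W→S at t=7 → φ=1


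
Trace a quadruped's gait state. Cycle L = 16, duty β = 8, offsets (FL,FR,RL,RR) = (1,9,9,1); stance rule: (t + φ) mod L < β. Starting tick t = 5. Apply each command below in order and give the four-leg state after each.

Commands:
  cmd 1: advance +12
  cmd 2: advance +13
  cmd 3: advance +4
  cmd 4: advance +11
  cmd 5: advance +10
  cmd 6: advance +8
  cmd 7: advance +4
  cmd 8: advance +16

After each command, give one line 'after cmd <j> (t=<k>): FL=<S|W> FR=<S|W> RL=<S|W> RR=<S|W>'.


after cmd 1 (t=17): FL=S FR=W RL=W RR=S
after cmd 2 (t=30): FL=W FR=S RL=S RR=W
after cmd 3 (t=34): FL=S FR=W RL=W RR=S
after cmd 4 (t=45): FL=W FR=S RL=S RR=W
after cmd 5 (t=55): FL=W FR=S RL=S RR=W
after cmd 6 (t=63): FL=S FR=W RL=W RR=S
after cmd 7 (t=67): FL=S FR=W RL=W RR=S
after cmd 8 (t=83): FL=S FR=W RL=W RR=S

start t=5: FL=S FR=W RL=W RR=S
cmd 1: advance +12 → t=17, phase=(2,10,10,2) → FL=S FR=W RL=W RR=S
cmd 2: advance +13 → t=30, phase=(15,7,7,15) → FL=W FR=S RL=S RR=W
cmd 3: advance +4 → t=34, phase=(3,11,11,3) → FL=S FR=W RL=W RR=S
cmd 4: advance +11 → t=45, phase=(14,6,6,14) → FL=W FR=S RL=S RR=W
cmd 5: advance +10 → t=55, phase=(8,0,0,8) → FL=W FR=S RL=S RR=W
cmd 6: advance +8 → t=63, phase=(0,8,8,0) → FL=S FR=W RL=W RR=S
cmd 7: advance +4 → t=67, phase=(4,12,12,4) → FL=S FR=W RL=W RR=S
cmd 8: advance +16 → t=83, phase=(4,12,12,4) → FL=S FR=W RL=W RR=S


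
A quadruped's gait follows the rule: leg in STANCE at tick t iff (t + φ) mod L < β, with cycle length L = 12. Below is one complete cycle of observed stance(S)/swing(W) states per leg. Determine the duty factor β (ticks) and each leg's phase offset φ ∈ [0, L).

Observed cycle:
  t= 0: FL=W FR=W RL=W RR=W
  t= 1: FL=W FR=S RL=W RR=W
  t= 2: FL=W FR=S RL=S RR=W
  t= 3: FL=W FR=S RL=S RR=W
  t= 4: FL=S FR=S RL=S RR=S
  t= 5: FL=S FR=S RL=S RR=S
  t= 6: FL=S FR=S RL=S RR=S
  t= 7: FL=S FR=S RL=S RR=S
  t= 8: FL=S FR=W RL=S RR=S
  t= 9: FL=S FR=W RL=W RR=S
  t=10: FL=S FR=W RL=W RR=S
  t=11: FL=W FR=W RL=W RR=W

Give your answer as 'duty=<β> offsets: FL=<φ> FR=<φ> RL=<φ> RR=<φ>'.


duty=7 offsets: FL=8 FR=11 RL=10 RR=8

duty β = stance ticks per leg = 7
FL: stance ticks = 7; W→S at t=4 → φ=8
FR: stance ticks = 7; W→S at t=1 → φ=11
RL: stance ticks = 7; W→S at t=2 → φ=10
RR: stance ticks = 7; W→S at t=4 → φ=8


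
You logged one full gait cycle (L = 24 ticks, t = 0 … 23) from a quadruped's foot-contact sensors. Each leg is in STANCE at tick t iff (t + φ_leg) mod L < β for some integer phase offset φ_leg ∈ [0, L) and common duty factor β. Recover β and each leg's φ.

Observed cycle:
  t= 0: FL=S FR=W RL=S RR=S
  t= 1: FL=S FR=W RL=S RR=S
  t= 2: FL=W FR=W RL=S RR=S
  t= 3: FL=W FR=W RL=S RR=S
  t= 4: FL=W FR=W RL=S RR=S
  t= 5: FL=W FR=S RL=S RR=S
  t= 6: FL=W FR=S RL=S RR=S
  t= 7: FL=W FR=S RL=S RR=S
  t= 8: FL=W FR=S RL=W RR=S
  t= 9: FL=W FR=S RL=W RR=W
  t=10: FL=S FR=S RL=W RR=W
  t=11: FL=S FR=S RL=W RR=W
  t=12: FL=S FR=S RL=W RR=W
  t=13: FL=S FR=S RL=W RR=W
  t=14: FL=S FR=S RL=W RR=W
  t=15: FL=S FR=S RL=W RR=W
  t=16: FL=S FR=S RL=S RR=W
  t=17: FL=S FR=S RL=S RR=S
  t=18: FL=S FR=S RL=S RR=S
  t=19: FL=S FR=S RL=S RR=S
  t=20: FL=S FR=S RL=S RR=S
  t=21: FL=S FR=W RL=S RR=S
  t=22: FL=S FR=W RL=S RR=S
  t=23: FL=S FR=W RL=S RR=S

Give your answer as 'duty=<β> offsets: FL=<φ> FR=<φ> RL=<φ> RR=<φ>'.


duty=16 offsets: FL=14 FR=19 RL=8 RR=7

duty β = stance ticks per leg = 16
FL: stance ticks = 16; W→S at t=10 → φ=14
FR: stance ticks = 16; W→S at t=5 → φ=19
RL: stance ticks = 16; W→S at t=16 → φ=8
RR: stance ticks = 16; W→S at t=17 → φ=7


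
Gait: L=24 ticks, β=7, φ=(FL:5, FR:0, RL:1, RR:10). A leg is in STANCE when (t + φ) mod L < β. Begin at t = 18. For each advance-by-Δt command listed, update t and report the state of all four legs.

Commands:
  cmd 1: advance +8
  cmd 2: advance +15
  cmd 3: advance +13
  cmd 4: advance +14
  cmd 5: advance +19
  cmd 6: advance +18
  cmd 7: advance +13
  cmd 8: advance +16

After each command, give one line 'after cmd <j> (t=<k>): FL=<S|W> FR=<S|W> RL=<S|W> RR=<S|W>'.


after cmd 1 (t=26): FL=W FR=S RL=S RR=W
after cmd 2 (t=41): FL=W FR=W RL=W RR=S
after cmd 3 (t=54): FL=W FR=S RL=W RR=W
after cmd 4 (t=68): FL=S FR=W RL=W RR=S
after cmd 5 (t=87): FL=W FR=W RL=W RR=S
after cmd 6 (t=105): FL=W FR=W RL=W RR=W
after cmd 7 (t=118): FL=S FR=W RL=W RR=W
after cmd 8 (t=134): FL=W FR=W RL=W RR=S

start t=18: FL=W FR=W RL=W RR=S
cmd 1: advance +8 → t=26, phase=(7,2,3,12) → FL=W FR=S RL=S RR=W
cmd 2: advance +15 → t=41, phase=(22,17,18,3) → FL=W FR=W RL=W RR=S
cmd 3: advance +13 → t=54, phase=(11,6,7,16) → FL=W FR=S RL=W RR=W
cmd 4: advance +14 → t=68, phase=(1,20,21,6) → FL=S FR=W RL=W RR=S
cmd 5: advance +19 → t=87, phase=(20,15,16,1) → FL=W FR=W RL=W RR=S
cmd 6: advance +18 → t=105, phase=(14,9,10,19) → FL=W FR=W RL=W RR=W
cmd 7: advance +13 → t=118, phase=(3,22,23,8) → FL=S FR=W RL=W RR=W
cmd 8: advance +16 → t=134, phase=(19,14,15,0) → FL=W FR=W RL=W RR=S


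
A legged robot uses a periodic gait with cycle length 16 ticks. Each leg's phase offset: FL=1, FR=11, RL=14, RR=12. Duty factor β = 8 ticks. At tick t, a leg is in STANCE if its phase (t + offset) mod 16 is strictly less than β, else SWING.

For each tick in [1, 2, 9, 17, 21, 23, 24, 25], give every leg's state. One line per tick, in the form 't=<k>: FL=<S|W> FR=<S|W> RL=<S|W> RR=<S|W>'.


t=1: FL=S FR=W RL=W RR=W
t=2: FL=S FR=W RL=S RR=W
t=9: FL=W FR=S RL=S RR=S
t=17: FL=S FR=W RL=W RR=W
t=21: FL=S FR=S RL=S RR=S
t=23: FL=W FR=S RL=S RR=S
t=24: FL=W FR=S RL=S RR=S
t=25: FL=W FR=S RL=S RR=S

t=1: phase=(2,12,15,13) vs β=8 → FL=S FR=W RL=W RR=W
t=2: phase=(3,13,0,14) vs β=8 → FL=S FR=W RL=S RR=W
t=9: phase=(10,4,7,5) vs β=8 → FL=W FR=S RL=S RR=S
t=17: phase=(2,12,15,13) vs β=8 → FL=S FR=W RL=W RR=W
t=21: phase=(6,0,3,1) vs β=8 → FL=S FR=S RL=S RR=S
t=23: phase=(8,2,5,3) vs β=8 → FL=W FR=S RL=S RR=S
t=24: phase=(9,3,6,4) vs β=8 → FL=W FR=S RL=S RR=S
t=25: phase=(10,4,7,5) vs β=8 → FL=W FR=S RL=S RR=S


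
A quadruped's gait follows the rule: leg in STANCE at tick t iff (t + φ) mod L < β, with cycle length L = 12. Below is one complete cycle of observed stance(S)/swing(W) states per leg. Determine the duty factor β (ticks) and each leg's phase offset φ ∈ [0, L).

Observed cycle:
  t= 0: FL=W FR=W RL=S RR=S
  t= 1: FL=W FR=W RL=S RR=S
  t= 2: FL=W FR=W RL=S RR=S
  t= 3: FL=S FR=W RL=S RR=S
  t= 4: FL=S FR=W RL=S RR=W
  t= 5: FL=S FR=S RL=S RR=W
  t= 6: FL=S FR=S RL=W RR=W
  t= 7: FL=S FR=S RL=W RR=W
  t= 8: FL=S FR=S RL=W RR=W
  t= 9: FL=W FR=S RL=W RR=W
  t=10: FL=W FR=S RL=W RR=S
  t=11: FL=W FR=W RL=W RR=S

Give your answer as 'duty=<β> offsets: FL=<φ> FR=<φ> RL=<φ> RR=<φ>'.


duty β = stance ticks per leg = 6
FL: stance ticks = 6; W→S at t=3 → φ=9
FR: stance ticks = 6; W→S at t=5 → φ=7
RL: stance ticks = 6; W→S at t=0 → φ=0
RR: stance ticks = 6; W→S at t=10 → φ=2

duty=6 offsets: FL=9 FR=7 RL=0 RR=2


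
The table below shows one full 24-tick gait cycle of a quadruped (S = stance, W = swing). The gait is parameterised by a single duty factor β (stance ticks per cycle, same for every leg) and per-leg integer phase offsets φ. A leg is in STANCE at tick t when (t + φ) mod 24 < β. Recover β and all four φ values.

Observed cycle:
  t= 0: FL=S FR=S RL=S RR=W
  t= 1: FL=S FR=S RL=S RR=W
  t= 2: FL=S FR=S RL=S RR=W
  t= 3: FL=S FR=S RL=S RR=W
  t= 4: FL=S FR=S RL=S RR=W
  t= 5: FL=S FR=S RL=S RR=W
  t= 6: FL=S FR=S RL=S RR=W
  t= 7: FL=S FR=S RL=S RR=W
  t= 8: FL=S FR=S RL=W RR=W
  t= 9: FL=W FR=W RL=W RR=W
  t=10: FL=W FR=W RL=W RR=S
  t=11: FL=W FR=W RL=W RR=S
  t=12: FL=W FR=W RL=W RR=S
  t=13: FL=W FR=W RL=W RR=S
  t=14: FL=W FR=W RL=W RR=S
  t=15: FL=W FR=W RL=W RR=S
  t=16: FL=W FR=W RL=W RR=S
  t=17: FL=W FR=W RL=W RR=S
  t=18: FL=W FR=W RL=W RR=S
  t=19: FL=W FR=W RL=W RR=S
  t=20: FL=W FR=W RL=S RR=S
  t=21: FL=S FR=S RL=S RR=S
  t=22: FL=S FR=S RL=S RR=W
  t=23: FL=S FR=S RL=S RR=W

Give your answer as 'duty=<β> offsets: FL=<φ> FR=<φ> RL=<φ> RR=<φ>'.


duty β = stance ticks per leg = 12
FL: stance ticks = 12; W→S at t=21 → φ=3
FR: stance ticks = 12; W→S at t=21 → φ=3
RL: stance ticks = 12; W→S at t=20 → φ=4
RR: stance ticks = 12; W→S at t=10 → φ=14

duty=12 offsets: FL=3 FR=3 RL=4 RR=14


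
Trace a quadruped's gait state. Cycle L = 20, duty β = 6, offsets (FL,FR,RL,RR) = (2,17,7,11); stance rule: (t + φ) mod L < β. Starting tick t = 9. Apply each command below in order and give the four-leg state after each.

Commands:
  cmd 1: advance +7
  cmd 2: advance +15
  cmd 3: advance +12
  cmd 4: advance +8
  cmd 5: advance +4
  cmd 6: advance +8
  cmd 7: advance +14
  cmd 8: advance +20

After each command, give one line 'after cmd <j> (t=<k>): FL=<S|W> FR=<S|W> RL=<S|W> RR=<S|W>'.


start t=9: FL=W FR=W RL=W RR=S
cmd 1: advance +7 → t=16, phase=(18,13,3,7) → FL=W FR=W RL=S RR=W
cmd 2: advance +15 → t=31, phase=(13,8,18,2) → FL=W FR=W RL=W RR=S
cmd 3: advance +12 → t=43, phase=(5,0,10,14) → FL=S FR=S RL=W RR=W
cmd 4: advance +8 → t=51, phase=(13,8,18,2) → FL=W FR=W RL=W RR=S
cmd 5: advance +4 → t=55, phase=(17,12,2,6) → FL=W FR=W RL=S RR=W
cmd 6: advance +8 → t=63, phase=(5,0,10,14) → FL=S FR=S RL=W RR=W
cmd 7: advance +14 → t=77, phase=(19,14,4,8) → FL=W FR=W RL=S RR=W
cmd 8: advance +20 → t=97, phase=(19,14,4,8) → FL=W FR=W RL=S RR=W

after cmd 1 (t=16): FL=W FR=W RL=S RR=W
after cmd 2 (t=31): FL=W FR=W RL=W RR=S
after cmd 3 (t=43): FL=S FR=S RL=W RR=W
after cmd 4 (t=51): FL=W FR=W RL=W RR=S
after cmd 5 (t=55): FL=W FR=W RL=S RR=W
after cmd 6 (t=63): FL=S FR=S RL=W RR=W
after cmd 7 (t=77): FL=W FR=W RL=S RR=W
after cmd 8 (t=97): FL=W FR=W RL=S RR=W


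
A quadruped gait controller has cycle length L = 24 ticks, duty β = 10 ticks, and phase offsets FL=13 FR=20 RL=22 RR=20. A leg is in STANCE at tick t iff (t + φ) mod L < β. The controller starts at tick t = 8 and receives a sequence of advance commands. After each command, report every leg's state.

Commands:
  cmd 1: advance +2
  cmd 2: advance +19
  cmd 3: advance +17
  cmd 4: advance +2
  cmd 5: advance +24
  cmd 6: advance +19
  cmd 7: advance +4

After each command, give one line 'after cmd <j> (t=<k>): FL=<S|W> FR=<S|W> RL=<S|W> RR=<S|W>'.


start t=8: FL=W FR=S RL=S RR=S
cmd 1: advance +2 → t=10, phase=(23,6,8,6) → FL=W FR=S RL=S RR=S
cmd 2: advance +19 → t=29, phase=(18,1,3,1) → FL=W FR=S RL=S RR=S
cmd 3: advance +17 → t=46, phase=(11,18,20,18) → FL=W FR=W RL=W RR=W
cmd 4: advance +2 → t=48, phase=(13,20,22,20) → FL=W FR=W RL=W RR=W
cmd 5: advance +24 → t=72, phase=(13,20,22,20) → FL=W FR=W RL=W RR=W
cmd 6: advance +19 → t=91, phase=(8,15,17,15) → FL=S FR=W RL=W RR=W
cmd 7: advance +4 → t=95, phase=(12,19,21,19) → FL=W FR=W RL=W RR=W

after cmd 1 (t=10): FL=W FR=S RL=S RR=S
after cmd 2 (t=29): FL=W FR=S RL=S RR=S
after cmd 3 (t=46): FL=W FR=W RL=W RR=W
after cmd 4 (t=48): FL=W FR=W RL=W RR=W
after cmd 5 (t=72): FL=W FR=W RL=W RR=W
after cmd 6 (t=91): FL=S FR=W RL=W RR=W
after cmd 7 (t=95): FL=W FR=W RL=W RR=W


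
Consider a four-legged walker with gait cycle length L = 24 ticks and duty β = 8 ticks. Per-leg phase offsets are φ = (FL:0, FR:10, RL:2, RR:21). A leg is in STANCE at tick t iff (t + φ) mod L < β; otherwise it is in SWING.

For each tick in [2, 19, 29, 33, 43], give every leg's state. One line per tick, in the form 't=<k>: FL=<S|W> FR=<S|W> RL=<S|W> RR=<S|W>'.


t=2: FL=S FR=W RL=S RR=W
t=19: FL=W FR=S RL=W RR=W
t=29: FL=S FR=W RL=S RR=S
t=33: FL=W FR=W RL=W RR=S
t=43: FL=W FR=S RL=W RR=W

t=2: phase=(2,12,4,23) vs β=8 → FL=S FR=W RL=S RR=W
t=19: phase=(19,5,21,16) vs β=8 → FL=W FR=S RL=W RR=W
t=29: phase=(5,15,7,2) vs β=8 → FL=S FR=W RL=S RR=S
t=33: phase=(9,19,11,6) vs β=8 → FL=W FR=W RL=W RR=S
t=43: phase=(19,5,21,16) vs β=8 → FL=W FR=S RL=W RR=W


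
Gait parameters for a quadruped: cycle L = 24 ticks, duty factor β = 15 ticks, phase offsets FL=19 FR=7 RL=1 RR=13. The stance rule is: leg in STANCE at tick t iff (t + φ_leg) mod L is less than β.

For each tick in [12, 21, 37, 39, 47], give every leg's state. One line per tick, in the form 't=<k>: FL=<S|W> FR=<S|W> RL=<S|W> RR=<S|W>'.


t=12: FL=S FR=W RL=S RR=S
t=21: FL=W FR=S RL=W RR=S
t=37: FL=S FR=W RL=S RR=S
t=39: FL=S FR=W RL=W RR=S
t=47: FL=W FR=S RL=S RR=S

t=12: phase=(7,19,13,1) vs β=15 → FL=S FR=W RL=S RR=S
t=21: phase=(16,4,22,10) vs β=15 → FL=W FR=S RL=W RR=S
t=37: phase=(8,20,14,2) vs β=15 → FL=S FR=W RL=S RR=S
t=39: phase=(10,22,16,4) vs β=15 → FL=S FR=W RL=W RR=S
t=47: phase=(18,6,0,12) vs β=15 → FL=W FR=S RL=S RR=S
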